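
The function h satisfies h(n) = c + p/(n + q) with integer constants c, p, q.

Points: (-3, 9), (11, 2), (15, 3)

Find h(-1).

11

(h(n) − c)(n + q) = p for each data point; the three points give a linear system in c and q, then p follows.
Solving: c = 5, q = -3, p = -24, so h(n) = 5 − 24/(n − 3).
Then h(-1) = 5 − 24/(-4) = 11.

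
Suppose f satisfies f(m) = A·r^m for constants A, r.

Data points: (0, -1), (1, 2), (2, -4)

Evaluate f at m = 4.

-16

Consecutive ratio: 2/(-1) = -2, and -4/2 = -2, so r = -2.
Then A·(-2)^0 = -1 gives A = -1, and f(m) = -1·(-2)^m.
f(4) = -1·(-2)^4 = -16.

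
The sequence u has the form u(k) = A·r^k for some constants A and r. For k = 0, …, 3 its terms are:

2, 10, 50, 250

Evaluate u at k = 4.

Consecutive ratio: 10/2 = 5, and 50/10 = 5, so r = 5.
Then A·5^0 = 2 gives A = 2, and u(k) = 2·5^k.
u(4) = 2·5^4 = 1250.

1250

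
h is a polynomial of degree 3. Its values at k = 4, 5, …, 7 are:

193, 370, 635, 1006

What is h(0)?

Write h(k) = ak³ + bk² + ck + d; the 4 given values yield a linear system in the 4 coefficients.
Solving, h(k) = 3k³ - k² + 3k + 5.
The constant term is h(0) = 5.

5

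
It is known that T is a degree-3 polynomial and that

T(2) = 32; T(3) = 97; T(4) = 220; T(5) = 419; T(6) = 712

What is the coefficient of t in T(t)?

Write T(t) = at³ + bt² + ct + d; the 5 given values yield a linear system in the 4 coefficients.
Solving, T(t) = 3t³ + 2t² - 2t + 4.
The coefficient of t is -2.

-2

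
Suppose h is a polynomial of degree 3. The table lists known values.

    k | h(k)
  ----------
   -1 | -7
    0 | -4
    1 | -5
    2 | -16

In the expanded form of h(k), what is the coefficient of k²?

Write h(k) = ak³ + bk² + ck + d; the 4 given values yield a linear system in the 4 coefficients.
Solving, h(k) = -k³ - 2k² + 2k - 4.
The coefficient of k² is -2.

-2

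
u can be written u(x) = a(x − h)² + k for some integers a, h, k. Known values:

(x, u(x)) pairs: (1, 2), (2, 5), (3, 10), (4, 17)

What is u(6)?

37

First differences 3, 5, 7; second difference 2 = 2a, so a = 1.
Expanding, the x-coefficient is −2ah = -2h; matching it to the data gives h = 0, and then k = 1.
So u(x) = 1(x + 0)² + 1.
u(6) = 1·6² + 1 = 37.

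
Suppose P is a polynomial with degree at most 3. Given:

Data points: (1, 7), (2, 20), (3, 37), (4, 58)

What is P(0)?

First differences: 13, 17, 21. Second differences: 4, 4.
Level-2 differences are constant, so P has degree 2.
Fitting a degree-2 polynomial gives P(t) = 2t² + 7t - 2.
The constant term is P(0) = -2.

-2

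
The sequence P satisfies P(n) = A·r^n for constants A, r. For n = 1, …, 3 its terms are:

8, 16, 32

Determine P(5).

128

Consecutive ratio: 16/8 = 2, and 32/16 = 2, so r = 2.
Then A·2^1 = 8 gives A = 4, and P(n) = 4·2^n.
P(5) = 4·2^5 = 128.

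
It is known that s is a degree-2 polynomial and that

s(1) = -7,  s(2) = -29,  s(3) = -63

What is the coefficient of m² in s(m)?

Write s(m) = am² + bm + c; the 3 given values yield a linear system in the 3 coefficients.
Solving, s(m) = -6m² - 4m + 3.
The coefficient of m² is -6.

-6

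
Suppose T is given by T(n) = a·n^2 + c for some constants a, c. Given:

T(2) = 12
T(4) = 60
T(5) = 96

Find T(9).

320

From T(2) = 12 and T(4) = 60: 4a + c = 12 and 16a + c = 60.
Subtracting: 12a = 48, so a = 4; then c = 12 − 4·4 = -4.
So T(n) = 4n² − 4, and T(9) = 320.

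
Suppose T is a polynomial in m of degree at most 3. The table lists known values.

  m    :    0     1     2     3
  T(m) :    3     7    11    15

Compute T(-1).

-1

First differences: 4, 4, 4.
Level-1 differences are constant, so T has degree 1.
Fitting a degree-1 polynomial gives T(m) = 4m + 3.
Then T(-1) = -1.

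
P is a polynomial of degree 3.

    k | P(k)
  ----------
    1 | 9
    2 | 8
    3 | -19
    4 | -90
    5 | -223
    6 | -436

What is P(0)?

First differences: -1, -27, -71, -133, -213. Second differences: -26, -44, -62, -80. Third differences: -18, -18, -18.
Level-3 differences are constant, so P has degree 3.
Fitting a degree-3 polynomial gives P(k) = -3k³ + 5k² + 5k + 2.
Then P(0) = 2.

2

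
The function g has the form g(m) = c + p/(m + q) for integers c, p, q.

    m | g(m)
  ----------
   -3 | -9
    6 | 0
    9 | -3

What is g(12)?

(g(m) − c)(m + q) = p for each data point; the three points give a linear system in c and q, then p follows.
Solving: c = -6, q = -3, p = 18, so g(m) = -6 + 18/(m − 3).
Then g(12) = -6 + 18/9 = -4.

-4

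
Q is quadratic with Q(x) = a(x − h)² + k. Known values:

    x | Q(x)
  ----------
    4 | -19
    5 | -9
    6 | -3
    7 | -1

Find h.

First differences 10, 6, 2; second difference -4 = 2a, so a = -2.
Expanding, the x-coefficient is −2ah = 4h; matching it to the data gives h = 7, and then k = -1.
So Q(x) = -2(x − 7)² − 1.
Hence h = 7.

7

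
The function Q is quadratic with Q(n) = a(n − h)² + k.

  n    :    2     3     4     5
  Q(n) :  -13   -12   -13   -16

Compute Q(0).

First differences 1, -1, -3; second difference -2 = 2a, so a = -1.
Expanding, the n-coefficient is −2ah = 2h; matching it to the data gives h = 3, and then k = -12.
So Q(n) = -1(n − 3)² − 12.
Q(0) = -1·(-3)² − 12 = -21.

-21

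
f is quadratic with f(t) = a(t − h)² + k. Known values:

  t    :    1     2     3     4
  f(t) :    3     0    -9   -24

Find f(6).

-72

First differences -3, -9, -15; second difference -6 = 2a, so a = -3.
Expanding, the t-coefficient is −2ah = 6h; matching it to the data gives h = 1, and then k = 3.
So f(t) = -3(t − 1)² + 3.
f(6) = -3·5² + 3 = -72.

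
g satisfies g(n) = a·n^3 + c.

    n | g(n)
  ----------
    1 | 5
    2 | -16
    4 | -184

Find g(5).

From g(1) = 5 and g(2) = -16: 1a + c = 5 and 8a + c = -16.
Subtracting: 7a = -21, so a = -3; then c = 5 − (-3)·1 = 8.
So g(n) = -3n³ + 8, and g(5) = -367.

-367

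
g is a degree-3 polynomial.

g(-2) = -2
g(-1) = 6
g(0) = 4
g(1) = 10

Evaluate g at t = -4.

Write g(t) = at³ + bt² + ct + d; the 4 given values yield a linear system in the 4 coefficients.
Solving, g(t) = 3t³ + 4t² - t + 4.
Then g(-4) = -120.

-120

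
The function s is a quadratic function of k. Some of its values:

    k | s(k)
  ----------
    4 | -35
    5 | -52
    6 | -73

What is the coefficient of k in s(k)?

Write s(k) = ak² + bk + c; the 3 given values yield a linear system in the 3 coefficients.
Solving, s(k) = -2k² + k - 7.
The coefficient of k is 1.

1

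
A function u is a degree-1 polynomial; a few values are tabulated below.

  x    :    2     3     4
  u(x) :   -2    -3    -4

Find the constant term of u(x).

0

Write u(x) = ax + b; the 3 given values yield a linear system in the 2 coefficients.
Solving, u(x) = -x.
The constant term is u(0) = 0.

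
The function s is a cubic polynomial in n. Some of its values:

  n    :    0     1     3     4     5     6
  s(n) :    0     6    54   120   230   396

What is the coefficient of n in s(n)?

Write s(n) = an³ + bn² + cn + d; the 6 given values yield a linear system in the 4 coefficients.
Solving, s(n) = 2n³ - 2n² + 6n.
The coefficient of n is 6.

6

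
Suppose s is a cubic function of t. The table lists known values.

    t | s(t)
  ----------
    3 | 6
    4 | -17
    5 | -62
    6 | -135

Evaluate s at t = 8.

-389

Write s(t) = at³ + bt² + ct + d; the 4 given values yield a linear system in the 4 coefficients.
Solving, s(t) = -t³ + t² + 7t + 3.
Then s(8) = -389.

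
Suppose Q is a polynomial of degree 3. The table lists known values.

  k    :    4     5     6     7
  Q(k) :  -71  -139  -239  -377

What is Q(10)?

-1079

Write Q(k) = ak³ + bk² + ck + d; the 4 given values yield a linear system in the 4 coefficients.
Solving, Q(k) = -k³ - k² + 2k + 1.
Then Q(10) = -1079.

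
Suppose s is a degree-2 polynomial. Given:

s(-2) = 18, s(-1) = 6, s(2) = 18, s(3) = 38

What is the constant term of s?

Write s(m) = am² + bm + c; the 4 given values yield a linear system in the 3 coefficients.
Solving, s(m) = 4m² + 2.
The constant term is s(0) = 2.

2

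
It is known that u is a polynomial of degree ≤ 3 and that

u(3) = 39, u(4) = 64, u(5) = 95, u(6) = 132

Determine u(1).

7

First differences: 25, 31, 37. Second differences: 6, 6.
Level-2 differences are constant, so u has degree 2.
Fitting a degree-2 polynomial gives u(n) = 3n² + 4n.
Then u(1) = 7.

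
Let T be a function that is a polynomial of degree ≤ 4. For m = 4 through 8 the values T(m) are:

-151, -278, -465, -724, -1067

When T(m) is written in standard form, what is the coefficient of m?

Write T(m) = am^4 + bm³ + cm² + dm + e; the 5 given values yield a linear system in the 5 coefficients.
Solving, the leading coefficient vanishes, and T(m) = -2m³ - 5m - 3.
The coefficient of m is -5.

-5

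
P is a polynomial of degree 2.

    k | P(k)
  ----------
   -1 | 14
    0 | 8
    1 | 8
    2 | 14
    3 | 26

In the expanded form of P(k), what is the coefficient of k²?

3

Write P(k) = ak² + bk + c; the 5 given values yield a linear system in the 3 coefficients.
Solving, P(k) = 3k² - 3k + 8.
The coefficient of k² is 3.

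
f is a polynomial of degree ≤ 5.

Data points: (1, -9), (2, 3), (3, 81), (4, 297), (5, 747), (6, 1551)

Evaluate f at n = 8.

4821

First differences: 12, 78, 216, 450, 804. Second differences: 66, 138, 234, 354. Third differences: 72, 96, 120. Fourth differences: 24, 24.
Level-4 differences are constant, so f has degree 4.
Fitting a degree-4 polynomial gives f(n) = n^4 + 2n³ - 4n² - 5n - 3.
Then f(8) = 4821.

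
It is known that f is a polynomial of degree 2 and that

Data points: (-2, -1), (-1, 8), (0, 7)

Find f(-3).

Write f(k) = ak² + bk + c; the 3 given values yield a linear system in the 3 coefficients.
Solving, f(k) = -5k² - 6k + 7.
Then f(-3) = -20.

-20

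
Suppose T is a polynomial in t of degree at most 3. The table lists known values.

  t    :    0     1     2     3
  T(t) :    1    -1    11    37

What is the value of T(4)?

Write T(t) = at³ + bt² + ct + d; the 4 given values yield a linear system in the 4 coefficients.
Solving, the leading coefficient vanishes, and T(t) = 7t² - 9t + 1.
Then T(4) = 77.

77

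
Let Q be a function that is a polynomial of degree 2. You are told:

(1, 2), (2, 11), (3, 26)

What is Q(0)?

-1

Write Q(m) = am² + bm + c; the 3 given values yield a linear system in the 3 coefficients.
Solving, Q(m) = 3m² - 1.
The constant term is Q(0) = -1.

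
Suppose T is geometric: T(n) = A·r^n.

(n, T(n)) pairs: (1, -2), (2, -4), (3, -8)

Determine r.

2

Consecutive ratio: -4/(-2) = 2, and -8/(-4) = 2, so r = 2.
Then A·2^1 = -2 gives A = -1, and T(n) = -1·2^n.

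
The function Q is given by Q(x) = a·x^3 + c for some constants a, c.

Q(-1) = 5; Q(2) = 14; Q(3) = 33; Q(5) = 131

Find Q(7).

349

From Q(-1) = 5 and Q(2) = 14: -1a + c = 5 and 8a + c = 14.
Subtracting: 9a = 9, so a = 1; then c = 5 − 1·(-1) = 6.
So Q(x) = 1x³ + 6, and Q(7) = 349.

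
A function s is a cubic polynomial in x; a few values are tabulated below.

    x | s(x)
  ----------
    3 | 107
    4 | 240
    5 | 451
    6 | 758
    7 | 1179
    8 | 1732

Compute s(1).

First differences: 133, 211, 307, 421, 553. Second differences: 78, 96, 114, 132. Third differences: 18, 18, 18.
Level-3 differences are constant, so s has degree 3.
Fitting a degree-3 polynomial gives s(x) = 3x³ + 3x² + x - 4.
Then s(1) = 3.

3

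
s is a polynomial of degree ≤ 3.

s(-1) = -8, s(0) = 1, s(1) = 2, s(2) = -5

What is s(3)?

First differences: 9, 1, -7. Second differences: -8, -8.
Level-2 differences are constant, so s has degree 2.
Fitting a degree-2 polynomial gives s(t) = -4t² + 5t + 1.
Then s(3) = -20.

-20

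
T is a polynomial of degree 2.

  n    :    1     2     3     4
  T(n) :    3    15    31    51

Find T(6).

103

First differences: 12, 16, 20. Second differences: 4, 4.
Level-2 differences are constant, so T has degree 2.
Fitting a degree-2 polynomial gives T(n) = 2n² + 6n - 5.
Then T(6) = 103.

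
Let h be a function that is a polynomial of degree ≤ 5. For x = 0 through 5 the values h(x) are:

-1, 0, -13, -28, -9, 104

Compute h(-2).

27

First differences: 1, -13, -15, 19, 113. Second differences: -14, -2, 34, 94. Third differences: 12, 36, 60. Fourth differences: 24, 24.
Level-4 differences are constant, so h has degree 4.
Fitting a degree-4 polynomial gives h(x) = x^4 - 4x³ - 2x² + 6x - 1.
Then h(-2) = 27.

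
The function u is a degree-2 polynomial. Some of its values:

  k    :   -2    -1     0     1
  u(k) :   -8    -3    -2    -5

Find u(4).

Write u(k) = ak² + bk + c; the 4 given values yield a linear system in the 3 coefficients.
Solving, u(k) = -2k² - k - 2.
Then u(4) = -38.

-38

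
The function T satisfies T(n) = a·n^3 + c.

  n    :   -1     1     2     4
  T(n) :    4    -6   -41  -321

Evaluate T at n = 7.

-1716

From T(-1) = 4 and T(1) = -6: -1a + c = 4 and 1a + c = -6.
Subtracting: 2a = -10, so a = -5; then c = 4 − (-5)·(-1) = -1.
So T(n) = -5n³ − 1, and T(7) = -1716.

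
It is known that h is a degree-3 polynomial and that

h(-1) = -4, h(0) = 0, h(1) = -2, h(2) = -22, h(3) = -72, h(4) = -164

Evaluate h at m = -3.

Write h(m) = am³ + bm² + cm + d; the 6 given values yield a linear system in the 4 coefficients.
Solving, h(m) = -2m³ - 3m² + 3m.
Then h(-3) = 18.

18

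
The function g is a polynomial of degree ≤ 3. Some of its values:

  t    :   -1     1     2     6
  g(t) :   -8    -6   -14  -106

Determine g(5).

-74

Write g(t) = at³ + bt² + ct + d; the 4 given values yield a linear system in the 4 coefficients.
Solving, the leading coefficient vanishes, and g(t) = -3t² + t - 4.
Then g(5) = -74.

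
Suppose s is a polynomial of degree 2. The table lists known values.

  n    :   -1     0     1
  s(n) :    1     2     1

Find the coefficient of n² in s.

-1

Write s(n) = an² + bn + c; the 3 given values yield a linear system in the 3 coefficients.
Solving, s(n) = -n² + 2.
The coefficient of n² is -1.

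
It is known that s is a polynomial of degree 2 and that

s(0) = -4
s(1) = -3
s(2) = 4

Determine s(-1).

Write s(m) = am² + bm + c; the 3 given values yield a linear system in the 3 coefficients.
Solving, s(m) = 3m² - 2m - 4.
Then s(-1) = 1.

1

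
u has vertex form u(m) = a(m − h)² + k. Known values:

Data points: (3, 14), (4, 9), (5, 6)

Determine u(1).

30

First differences -5, -3; second difference 2 = 2a, so a = 1.
Expanding, the m-coefficient is −2ah = -2h; matching it to the data gives h = 6, and then k = 5.
So u(m) = 1(m − 6)² + 5.
u(1) = 1·(-5)² + 5 = 30.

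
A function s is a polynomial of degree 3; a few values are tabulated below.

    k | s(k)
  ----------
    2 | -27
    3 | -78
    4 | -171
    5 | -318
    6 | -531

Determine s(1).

First differences: -51, -93, -147, -213. Second differences: -42, -54, -66. Third differences: -12, -12.
Level-3 differences are constant, so s has degree 3.
Fitting a degree-3 polynomial gives s(k) = -2k³ - 3k² + 2k - 3.
Then s(1) = -6.

-6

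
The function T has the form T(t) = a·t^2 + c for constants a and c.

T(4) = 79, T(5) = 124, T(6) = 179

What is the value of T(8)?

From T(4) = 79 and T(5) = 124: 16a + c = 79 and 25a + c = 124.
Subtracting: 9a = 45, so a = 5; then c = 79 − 5·16 = -1.
So T(t) = 5t² − 1, and T(8) = 319.

319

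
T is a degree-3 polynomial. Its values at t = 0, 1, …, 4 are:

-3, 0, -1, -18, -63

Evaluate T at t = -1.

First differences: 3, -1, -17, -45. Second differences: -4, -16, -28. Third differences: -12, -12.
Level-3 differences are constant, so T has degree 3.
Fitting a degree-3 polynomial gives T(t) = -2t³ + 4t² + t - 3.
Then T(-1) = 2.

2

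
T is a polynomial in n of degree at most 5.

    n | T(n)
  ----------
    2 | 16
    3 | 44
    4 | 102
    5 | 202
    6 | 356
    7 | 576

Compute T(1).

First differences: 28, 58, 100, 154, 220. Second differences: 30, 42, 54, 66. Third differences: 12, 12, 12.
Level-3 differences are constant, so T has degree 3.
Fitting a degree-3 polynomial gives T(n) = 2n³ - 3n² + 5n + 2.
Then T(1) = 6.

6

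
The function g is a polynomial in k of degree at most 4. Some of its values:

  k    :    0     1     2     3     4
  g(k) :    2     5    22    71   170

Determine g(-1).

Write g(k) = ak^4 + bk³ + ck² + dk + e; the 5 given values yield a linear system in the 5 coefficients.
Solving, the leading coefficient vanishes, and g(k) = 3k³ - 2k² + 2k + 2.
Then g(-1) = -5.

-5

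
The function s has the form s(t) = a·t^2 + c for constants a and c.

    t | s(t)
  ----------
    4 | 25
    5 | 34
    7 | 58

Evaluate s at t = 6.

45

From s(4) = 25 and s(5) = 34: 16a + c = 25 and 25a + c = 34.
Subtracting: 9a = 9, so a = 1; then c = 25 − 1·16 = 9.
So s(t) = 1t² + 9, and s(6) = 45.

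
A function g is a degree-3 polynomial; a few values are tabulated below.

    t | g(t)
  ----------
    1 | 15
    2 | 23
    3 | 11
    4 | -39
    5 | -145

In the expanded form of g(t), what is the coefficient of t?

5

Write g(t) = at³ + bt² + ct + d; the 5 given values yield a linear system in the 4 coefficients.
Solving, g(t) = -3t³ + 8t² + 5t + 5.
The coefficient of t is 5.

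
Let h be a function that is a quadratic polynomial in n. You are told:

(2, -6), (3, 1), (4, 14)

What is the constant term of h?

-2

Write h(n) = an² + bn + c; the 3 given values yield a linear system in the 3 coefficients.
Solving, h(n) = 3n² - 8n - 2.
The constant term is h(0) = -2.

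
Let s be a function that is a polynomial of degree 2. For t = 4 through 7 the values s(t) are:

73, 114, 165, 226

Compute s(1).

Write s(t) = at² + bt + c; the 4 given values yield a linear system in the 3 coefficients.
Solving, s(t) = 5t² - 4t + 9.
Then s(1) = 10.

10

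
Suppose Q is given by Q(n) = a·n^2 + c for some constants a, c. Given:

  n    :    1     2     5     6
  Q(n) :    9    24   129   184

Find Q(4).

From Q(1) = 9 and Q(2) = 24: 1a + c = 9 and 4a + c = 24.
Subtracting: 3a = 15, so a = 5; then c = 9 − 5·1 = 4.
So Q(n) = 5n² + 4, and Q(4) = 84.

84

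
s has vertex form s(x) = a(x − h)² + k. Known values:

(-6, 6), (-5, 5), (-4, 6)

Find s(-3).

9

First differences -1, 1; second difference 2 = 2a, so a = 1.
Expanding, the x-coefficient is −2ah = -2h; matching it to the data gives h = -5, and then k = 5.
So s(x) = 1(x + 5)² + 5.
s(-3) = 1·2² + 5 = 9.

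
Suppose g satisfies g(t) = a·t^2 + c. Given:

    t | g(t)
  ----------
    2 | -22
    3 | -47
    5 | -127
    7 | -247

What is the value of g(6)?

-182

From g(2) = -22 and g(3) = -47: 4a + c = -22 and 9a + c = -47.
Subtracting: 5a = -25, so a = -5; then c = -22 − (-5)·4 = -2.
So g(t) = -5t² − 2, and g(6) = -182.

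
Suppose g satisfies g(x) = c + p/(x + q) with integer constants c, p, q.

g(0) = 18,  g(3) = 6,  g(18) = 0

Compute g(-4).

(g(x) − c)(x + q) = p for each data point; the three points give a linear system in c and q, then p follows.
Solving: c = -2, q = 2, p = 40, so g(x) = -2 + 40/(x + 2).
Then g(-4) = -2 + 40/(-2) = -22.

-22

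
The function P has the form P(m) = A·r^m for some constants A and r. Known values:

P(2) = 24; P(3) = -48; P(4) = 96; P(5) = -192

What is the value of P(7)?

Consecutive ratio: -48/24 = -2, and 96/(-48) = -2, so r = -2.
Then A·(-2)^2 = 24 gives A = 6, and P(m) = 6·(-2)^m.
P(7) = 6·(-2)^7 = -768.

-768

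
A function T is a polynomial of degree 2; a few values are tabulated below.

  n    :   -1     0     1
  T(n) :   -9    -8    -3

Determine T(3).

19

Write T(n) = an² + bn + c; the 3 given values yield a linear system in the 3 coefficients.
Solving, T(n) = 2n² + 3n - 8.
Then T(3) = 19.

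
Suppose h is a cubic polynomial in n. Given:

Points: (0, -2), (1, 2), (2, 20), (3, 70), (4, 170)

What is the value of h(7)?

First differences: 4, 18, 50, 100. Second differences: 14, 32, 50. Third differences: 18, 18.
Level-3 differences are constant, so h has degree 3.
Fitting a degree-3 polynomial gives h(n) = 3n³ - 2n² + 3n - 2.
Then h(7) = 950.

950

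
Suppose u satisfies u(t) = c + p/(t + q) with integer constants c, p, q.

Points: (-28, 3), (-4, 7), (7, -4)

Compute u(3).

(u(t) − c)(t + q) = p for each data point; the three points give a linear system in c and q, then p follows.
Solving: c = 2, q = -2, p = -30, so u(t) = 2 − 30/(t − 2).
Then u(3) = 2 − 30/1 = -28.

-28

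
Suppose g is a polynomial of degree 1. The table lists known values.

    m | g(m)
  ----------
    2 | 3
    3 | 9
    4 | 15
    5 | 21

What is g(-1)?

First differences: 6, 6, 6.
Level-1 differences are constant, so g has degree 1.
Fitting a degree-1 polynomial gives g(m) = 6m - 9.
Then g(-1) = -15.

-15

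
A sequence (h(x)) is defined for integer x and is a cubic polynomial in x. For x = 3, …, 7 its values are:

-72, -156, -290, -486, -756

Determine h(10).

-2130

Write h(x) = ax³ + bx² + cx + d; the 5 given values yield a linear system in the 4 coefficients.
Solving, h(x) = -2x³ - x² - 3x.
Then h(10) = -2130.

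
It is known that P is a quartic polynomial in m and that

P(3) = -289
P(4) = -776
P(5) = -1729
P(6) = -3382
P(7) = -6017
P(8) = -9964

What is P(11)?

Write P(m) = am^4 + bm³ + cm² + dm + e; the 6 given values yield a linear system in the 5 coefficients.
Solving, P(m) = -2m^4 - 3m³ - 3m² - 5m - 4.
Then P(11) = -33697.

-33697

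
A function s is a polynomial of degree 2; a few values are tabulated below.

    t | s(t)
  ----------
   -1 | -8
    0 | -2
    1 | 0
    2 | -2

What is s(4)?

-18

Write s(t) = at² + bt + c; the 4 given values yield a linear system in the 3 coefficients.
Solving, s(t) = -2t² + 4t - 2.
Then s(4) = -18.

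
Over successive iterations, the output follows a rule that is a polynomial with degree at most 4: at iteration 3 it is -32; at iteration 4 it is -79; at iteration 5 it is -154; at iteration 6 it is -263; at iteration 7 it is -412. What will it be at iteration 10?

-1159

Write the value at x as h(x).
Write h(x) = ax^4 + bx³ + cx² + dx + e; the 5 given values yield a linear system in the 5 coefficients.
Solving, the leading coefficient vanishes, and h(x) = -x³ - 2x² + 4x + 1.
Then h(10) = -1159.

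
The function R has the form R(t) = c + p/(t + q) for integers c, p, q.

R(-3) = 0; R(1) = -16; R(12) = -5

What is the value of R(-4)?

-1

(R(t) − c)(t + q) = p for each data point; the three points give a linear system in c and q, then p follows.
Solving: c = -4, q = 0, p = -12, so R(t) = -4 − 12/(t + 0).
Then R(-4) = -4 − 12/(-4) = -1.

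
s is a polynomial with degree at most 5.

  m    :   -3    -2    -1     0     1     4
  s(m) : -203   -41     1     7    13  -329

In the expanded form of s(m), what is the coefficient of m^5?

0

Write s(m) = am^5 + bm^4 + cm³ + dm² + em + p; the 6 given values yield a linear system in the 6 coefficients.
Solving, the leading coefficient vanishes, and s(m) = -2m^4 + 2m³ + 2m² + 4m + 7.
The coefficient of m^5 is 0.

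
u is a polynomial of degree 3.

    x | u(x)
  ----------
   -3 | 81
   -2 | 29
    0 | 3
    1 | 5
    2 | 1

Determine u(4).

-73

Write u(x) = ax³ + bx² + cx + d; the 5 given values yield a linear system in the 4 coefficients.
Solving, u(x) = -2x³ + 3x² + x + 3.
Then u(4) = -73.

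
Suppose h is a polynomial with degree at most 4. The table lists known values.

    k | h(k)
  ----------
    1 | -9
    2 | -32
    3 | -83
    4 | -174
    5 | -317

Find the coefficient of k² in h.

-2

First differences: -23, -51, -91, -143. Second differences: -28, -40, -52. Third differences: -12, -12.
Level-3 differences are constant, so h has degree 3.
Fitting a degree-3 polynomial gives h(k) = -2k³ - 2k² - 3k - 2.
The coefficient of k² is -2.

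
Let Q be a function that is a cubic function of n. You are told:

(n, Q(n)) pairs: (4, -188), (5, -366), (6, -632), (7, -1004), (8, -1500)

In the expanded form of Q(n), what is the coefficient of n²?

1

First differences: -178, -266, -372, -496. Second differences: -88, -106, -124. Third differences: -18, -18.
Level-3 differences are constant, so Q has degree 3.
Fitting a degree-3 polynomial gives Q(n) = -3n³ + n² - 4n + 4.
The coefficient of n² is 1.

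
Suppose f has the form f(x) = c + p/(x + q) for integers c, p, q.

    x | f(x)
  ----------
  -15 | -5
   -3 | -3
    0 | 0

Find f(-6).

(f(x) − c)(x + q) = p for each data point; the three points give a linear system in c and q, then p follows.
Solving: c = -6, q = -3, p = -18, so f(x) = -6 − 18/(x − 3).
Then f(-6) = -6 − 18/(-9) = -4.

-4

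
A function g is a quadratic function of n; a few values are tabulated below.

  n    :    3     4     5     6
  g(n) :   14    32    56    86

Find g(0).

-4

First differences: 18, 24, 30. Second differences: 6, 6.
Level-2 differences are constant, so g has degree 2.
Fitting a degree-2 polynomial gives g(n) = 3n² - 3n - 4.
Then g(0) = -4.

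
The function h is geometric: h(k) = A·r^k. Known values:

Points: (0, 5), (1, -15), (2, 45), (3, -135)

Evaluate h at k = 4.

405

Consecutive ratio: -15/5 = -3, and 45/(-15) = -3, so r = -3.
Then A·(-3)^0 = 5 gives A = 5, and h(k) = 5·(-3)^k.
h(4) = 5·(-3)^4 = 405.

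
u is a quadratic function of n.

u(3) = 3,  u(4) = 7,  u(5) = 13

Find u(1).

1

Write u(n) = an² + bn + c; the 3 given values yield a linear system in the 3 coefficients.
Solving, u(n) = n² - 3n + 3.
Then u(1) = 1.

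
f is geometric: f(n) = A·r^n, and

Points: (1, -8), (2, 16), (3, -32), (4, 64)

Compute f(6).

Consecutive ratio: 16/(-8) = -2, and -32/16 = -2, so r = -2.
Then A·(-2)^1 = -8 gives A = 4, and f(n) = 4·(-2)^n.
f(6) = 4·(-2)^6 = 256.

256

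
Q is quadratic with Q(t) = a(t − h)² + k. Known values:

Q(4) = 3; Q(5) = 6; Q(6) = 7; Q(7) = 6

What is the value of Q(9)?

First differences 3, 1, -1; second difference -2 = 2a, so a = -1.
Expanding, the t-coefficient is −2ah = 2h; matching it to the data gives h = 6, and then k = 7.
So Q(t) = -1(t − 6)² + 7.
Q(9) = -1·3² + 7 = -2.

-2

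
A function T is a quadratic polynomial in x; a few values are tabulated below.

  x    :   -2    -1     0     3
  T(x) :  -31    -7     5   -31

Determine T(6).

-175

Write T(x) = ax² + bx + c; the 4 given values yield a linear system in the 3 coefficients.
Solving, T(x) = -6x² + 6x + 5.
Then T(6) = -175.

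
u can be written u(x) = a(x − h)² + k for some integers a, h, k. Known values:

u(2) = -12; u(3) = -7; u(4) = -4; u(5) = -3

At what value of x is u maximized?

5

First differences 5, 3, 1; second difference -2 = 2a, so a = -1.
Expanding, the x-coefficient is −2ah = 2h; matching it to the data gives h = 5, and then k = -3.
So u(x) = -1(x − 5)² − 3.
Hence h = 5.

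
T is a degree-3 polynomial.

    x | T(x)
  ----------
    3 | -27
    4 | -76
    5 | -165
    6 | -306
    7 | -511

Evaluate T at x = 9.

First differences: -49, -89, -141, -205. Second differences: -40, -52, -64. Third differences: -12, -12.
Level-3 differences are constant, so T has degree 3.
Fitting a degree-3 polynomial gives T(x) = -2x³ + 4x² - 3x.
Then T(9) = -1161.

-1161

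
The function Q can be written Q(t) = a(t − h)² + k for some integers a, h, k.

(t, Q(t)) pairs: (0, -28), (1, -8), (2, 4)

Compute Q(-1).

First differences 20, 12; second difference -8 = 2a, so a = -4.
Expanding, the t-coefficient is −2ah = 8h; matching it to the data gives h = 3, and then k = 8.
So Q(t) = -4(t − 3)² + 8.
Q(-1) = -4·(-4)² + 8 = -56.

-56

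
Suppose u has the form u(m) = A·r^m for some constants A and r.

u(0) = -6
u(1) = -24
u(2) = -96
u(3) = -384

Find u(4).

Consecutive ratio: -24/(-6) = 4, and -96/(-24) = 4, so r = 4.
Then A·4^0 = -6 gives A = -6, and u(m) = -6·4^m.
u(4) = -6·4^4 = -1536.

-1536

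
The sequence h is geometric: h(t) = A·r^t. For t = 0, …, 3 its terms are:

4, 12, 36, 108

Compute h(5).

Consecutive ratio: 12/4 = 3, and 36/12 = 3, so r = 3.
Then A·3^0 = 4 gives A = 4, and h(t) = 4·3^t.
h(5) = 4·3^5 = 972.

972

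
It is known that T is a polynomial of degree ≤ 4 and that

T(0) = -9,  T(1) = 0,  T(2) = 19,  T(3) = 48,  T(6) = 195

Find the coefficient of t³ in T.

Write T(t) = at^4 + bt³ + ct² + dt + e; the 5 given values yield a linear system in the 5 coefficients.
Solving, the top 2 coefficients vanish, and T(t) = 5t² + 4t - 9.
The coefficient of t³ is 0.

0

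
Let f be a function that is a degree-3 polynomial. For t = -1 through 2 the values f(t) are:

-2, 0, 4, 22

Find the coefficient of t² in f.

Write f(t) = at³ + bt² + ct + d; the 4 given values yield a linear system in the 4 coefficients.
Solving, f(t) = 2t³ + t² + t.
The coefficient of t² is 1.

1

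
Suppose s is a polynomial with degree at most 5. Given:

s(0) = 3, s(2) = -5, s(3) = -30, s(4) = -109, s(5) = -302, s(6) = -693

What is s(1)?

2

Write s(m) = am^5 + bm^4 + cm³ + dm² + em + p; the 6 given values yield a linear system in the 6 coefficients.
Solving, the leading coefficient vanishes, and s(m) = -m^4 + 4m³ - 8m² + 4m + 3.
Then s(1) = 2.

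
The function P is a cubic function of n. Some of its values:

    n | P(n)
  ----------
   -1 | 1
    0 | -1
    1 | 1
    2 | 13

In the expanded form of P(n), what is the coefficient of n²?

2

Write P(n) = an³ + bn² + cn + d; the 4 given values yield a linear system in the 4 coefficients.
Solving, P(n) = n³ + 2n² - n - 1.
The coefficient of n² is 2.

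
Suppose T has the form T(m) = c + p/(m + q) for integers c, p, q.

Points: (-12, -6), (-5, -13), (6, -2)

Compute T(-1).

5

(T(m) − c)(m + q) = p for each data point; the three points give a linear system in c and q, then p follows.
Solving: c = -4, q = 3, p = 18, so T(m) = -4 + 18/(m + 3).
Then T(-1) = -4 + 18/2 = 5.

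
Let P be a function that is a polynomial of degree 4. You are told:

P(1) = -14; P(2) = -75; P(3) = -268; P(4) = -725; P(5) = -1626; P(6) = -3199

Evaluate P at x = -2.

-23

Write P(x) = ax^4 + bx³ + cx² + dx + e; the 6 given values yield a linear system in the 5 coefficients.
Solving, P(x) = -2x^4 - 2x³ - 4x² - 5x - 1.
Then P(-2) = -23.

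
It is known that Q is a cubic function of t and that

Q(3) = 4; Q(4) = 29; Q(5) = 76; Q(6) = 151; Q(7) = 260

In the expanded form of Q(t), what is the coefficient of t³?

Write Q(t) = at³ + bt² + ct + d; the 5 given values yield a linear system in the 4 coefficients.
Solving, Q(t) = t³ - t² - 5t + 1.
The coefficient of t³ is 1.

1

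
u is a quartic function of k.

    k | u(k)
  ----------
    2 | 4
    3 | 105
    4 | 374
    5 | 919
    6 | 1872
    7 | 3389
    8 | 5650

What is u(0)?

-6

Write u(k) = ak^4 + bk³ + ck² + dk + e; the 7 given values yield a linear system in the 5 coefficients.
Solving, u(k) = k^4 + 4k³ - 7k² - 5k - 6.
The constant term is u(0) = -6.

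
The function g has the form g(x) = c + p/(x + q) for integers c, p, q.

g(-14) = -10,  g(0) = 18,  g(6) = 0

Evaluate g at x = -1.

42

(g(x) − c)(x + q) = p for each data point; the three points give a linear system in c and q, then p follows.
Solving: c = -6, q = 2, p = 48, so g(x) = -6 + 48/(x + 2).
Then g(-1) = -6 + 48/1 = 42.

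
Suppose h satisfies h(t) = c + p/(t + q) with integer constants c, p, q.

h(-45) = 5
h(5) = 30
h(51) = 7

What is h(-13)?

3

(h(t) − c)(t + q) = p for each data point; the three points give a linear system in c and q, then p follows.
Solving: c = 6, q = -3, p = 48, so h(t) = 6 + 48/(t − 3).
Then h(-13) = 6 + 48/(-16) = 3.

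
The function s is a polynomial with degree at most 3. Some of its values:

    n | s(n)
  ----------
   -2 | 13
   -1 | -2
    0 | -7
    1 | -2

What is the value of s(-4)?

73

Write s(n) = an³ + bn² + cn + d; the 4 given values yield a linear system in the 4 coefficients.
Solving, the leading coefficient vanishes, and s(n) = 5n² - 7.
Then s(-4) = 73.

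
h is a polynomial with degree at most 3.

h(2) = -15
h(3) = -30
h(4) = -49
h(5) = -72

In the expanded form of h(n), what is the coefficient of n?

Write h(n) = an³ + bn² + cn + d; the 4 given values yield a linear system in the 4 coefficients.
Solving, the leading coefficient vanishes, and h(n) = -2n² - 5n + 3.
The coefficient of n is -5.

-5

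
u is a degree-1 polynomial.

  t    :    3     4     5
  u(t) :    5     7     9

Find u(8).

First differences: 2, 2.
Level-1 differences are constant, so u has degree 1.
Fitting a degree-1 polynomial gives u(t) = 2t - 1.
Then u(8) = 15.

15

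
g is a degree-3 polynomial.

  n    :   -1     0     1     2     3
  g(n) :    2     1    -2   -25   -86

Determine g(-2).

19

Write g(n) = an³ + bn² + cn + d; the 5 given values yield a linear system in the 4 coefficients.
Solving, g(n) = -3n³ - n² + n + 1.
Then g(-2) = 19.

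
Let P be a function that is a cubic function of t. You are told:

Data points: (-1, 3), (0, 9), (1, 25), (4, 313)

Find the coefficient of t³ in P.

Write P(t) = at³ + bt² + ct + d; the 4 given values yield a linear system in the 4 coefficients.
Solving, P(t) = 3t³ + 5t² + 8t + 9.
The coefficient of t³ is 3.

3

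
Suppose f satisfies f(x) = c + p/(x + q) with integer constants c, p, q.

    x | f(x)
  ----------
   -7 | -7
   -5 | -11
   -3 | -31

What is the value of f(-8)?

(f(x) − c)(x + q) = p for each data point; the three points give a linear system in c and q, then p follows.
Solving: c = -1, q = 2, p = 30, so f(x) = -1 + 30/(x + 2).
Then f(-8) = -1 + 30/(-6) = -6.

-6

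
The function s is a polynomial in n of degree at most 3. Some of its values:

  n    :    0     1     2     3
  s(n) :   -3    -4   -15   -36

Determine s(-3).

First differences: -1, -11, -21. Second differences: -10, -10.
Level-2 differences are constant, so s has degree 2.
Fitting a degree-2 polynomial gives s(n) = -5n² + 4n - 3.
Then s(-3) = -60.

-60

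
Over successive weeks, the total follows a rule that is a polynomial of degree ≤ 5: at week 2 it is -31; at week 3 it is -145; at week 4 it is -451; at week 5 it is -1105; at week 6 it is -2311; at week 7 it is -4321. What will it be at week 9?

-12001

Write the value at k as T(k).
First differences: -114, -306, -654, -1206, -2010. Second differences: -192, -348, -552, -804. Third differences: -156, -204, -252. Fourth differences: -48, -48.
Level-4 differences are constant, so T has degree 4.
Fitting a degree-4 polynomial gives T(k) = -2k^4 + 2k³ - 4k² - 2k + 5.
Then T(9) = -12001.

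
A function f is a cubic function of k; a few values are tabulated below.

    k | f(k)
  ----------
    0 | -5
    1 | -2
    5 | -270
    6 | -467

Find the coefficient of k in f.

7

Write f(k) = ak³ + bk² + ck + d; the 4 given values yield a linear system in the 4 coefficients.
Solving, f(k) = -2k³ - 2k² + 7k - 5.
The coefficient of k is 7.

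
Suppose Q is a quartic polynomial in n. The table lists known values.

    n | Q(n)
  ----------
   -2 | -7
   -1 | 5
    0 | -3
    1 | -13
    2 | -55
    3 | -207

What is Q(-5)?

Write Q(n) = an^4 + bn³ + cn² + dn + e; the 6 given values yield a linear system in the 5 coefficients.
Solving, Q(n) = -2n^4 - n³ + n² - 8n - 3.
Then Q(-5) = -1063.

-1063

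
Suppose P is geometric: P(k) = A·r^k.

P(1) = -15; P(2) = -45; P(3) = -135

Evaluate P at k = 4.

Consecutive ratio: -45/(-15) = 3, and -135/(-45) = 3, so r = 3.
Then A·3^1 = -15 gives A = -5, and P(k) = -5·3^k.
P(4) = -5·3^4 = -405.

-405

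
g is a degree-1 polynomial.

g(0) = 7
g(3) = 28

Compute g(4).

35

Write g(k) = ak + b; the 2 given values yield a linear system in the 2 coefficients.
Solving, g(k) = 7k + 7.
Then g(4) = 35.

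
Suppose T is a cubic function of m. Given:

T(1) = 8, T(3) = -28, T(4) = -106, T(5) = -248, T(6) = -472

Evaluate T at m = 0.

2

Write T(m) = am³ + bm² + cm + d; the 5 given values yield a linear system in the 4 coefficients.
Solving, T(m) = -3m³ + 4m² + 5m + 2.
Then T(0) = 2.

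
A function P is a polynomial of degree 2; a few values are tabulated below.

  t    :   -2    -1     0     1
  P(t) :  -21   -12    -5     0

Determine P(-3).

First differences: 9, 7, 5. Second differences: -2, -2.
Level-2 differences are constant, so P has degree 2.
Fitting a degree-2 polynomial gives P(t) = -t² + 6t - 5.
Then P(-3) = -32.

-32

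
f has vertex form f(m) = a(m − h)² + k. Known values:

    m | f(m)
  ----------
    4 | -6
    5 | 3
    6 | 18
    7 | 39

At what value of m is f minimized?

3

First differences 9, 15, 21; second difference 6 = 2a, so a = 3.
Expanding, the m-coefficient is −2ah = -6h; matching it to the data gives h = 3, and then k = -9.
So f(m) = 3(m − 3)² − 9.
Hence h = 3.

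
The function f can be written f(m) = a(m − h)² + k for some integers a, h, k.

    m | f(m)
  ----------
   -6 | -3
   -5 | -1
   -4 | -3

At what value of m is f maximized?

First differences 2, -2; second difference -4 = 2a, so a = -2.
Expanding, the m-coefficient is −2ah = 4h; matching it to the data gives h = -5, and then k = -1.
So f(m) = -2(m + 5)² − 1.
Hence h = -5.

-5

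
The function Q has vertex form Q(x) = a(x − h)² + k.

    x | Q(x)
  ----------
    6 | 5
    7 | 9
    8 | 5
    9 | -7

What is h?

7

First differences 4, -4, -12; second difference -8 = 2a, so a = -4.
Expanding, the x-coefficient is −2ah = 8h; matching it to the data gives h = 7, and then k = 9.
So Q(x) = -4(x − 7)² + 9.
Hence h = 7.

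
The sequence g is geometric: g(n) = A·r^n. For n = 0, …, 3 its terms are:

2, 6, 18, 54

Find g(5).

486

Consecutive ratio: 6/2 = 3, and 18/6 = 3, so r = 3.
Then A·3^0 = 2 gives A = 2, and g(n) = 2·3^n.
g(5) = 2·3^5 = 486.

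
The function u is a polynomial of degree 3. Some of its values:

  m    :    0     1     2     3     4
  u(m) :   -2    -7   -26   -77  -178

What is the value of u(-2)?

First differences: -5, -19, -51, -101. Second differences: -14, -32, -50. Third differences: -18, -18.
Level-3 differences are constant, so u has degree 3.
Fitting a degree-3 polynomial gives u(m) = -3m³ + 2m² - 4m - 2.
Then u(-2) = 38.

38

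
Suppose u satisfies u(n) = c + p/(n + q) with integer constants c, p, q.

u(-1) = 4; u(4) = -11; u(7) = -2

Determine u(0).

5

(u(n) − c)(n + q) = p for each data point; the three points give a linear system in c and q, then p follows.
Solving: c = 1, q = -3, p = -12, so u(n) = 1 − 12/(n − 3).
Then u(0) = 1 − 12/(-3) = 5.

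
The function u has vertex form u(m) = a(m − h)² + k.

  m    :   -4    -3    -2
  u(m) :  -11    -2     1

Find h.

First differences 9, 3; second difference -6 = 2a, so a = -3.
Expanding, the m-coefficient is −2ah = 6h; matching it to the data gives h = -2, and then k = 1.
So u(m) = -3(m + 2)² + 1.
Hence h = -2.

-2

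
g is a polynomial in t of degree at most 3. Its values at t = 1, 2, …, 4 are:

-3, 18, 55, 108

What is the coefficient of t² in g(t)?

8

Write g(t) = at³ + bt² + ct + d; the 4 given values yield a linear system in the 4 coefficients.
Solving, the leading coefficient vanishes, and g(t) = 8t² - 3t - 8.
The coefficient of t² is 8.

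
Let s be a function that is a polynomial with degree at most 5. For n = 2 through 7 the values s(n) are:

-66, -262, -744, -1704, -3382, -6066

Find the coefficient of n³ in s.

-4

First differences: -196, -482, -960, -1678, -2684. Second differences: -286, -478, -718, -1006. Third differences: -192, -240, -288. Fourth differences: -48, -48.
Level-4 differences are constant, so s has degree 4.
Fitting a degree-4 polynomial gives s(n) = -2n^4 - 4n³ + 3n² - 5n - 4.
The coefficient of n³ is -4.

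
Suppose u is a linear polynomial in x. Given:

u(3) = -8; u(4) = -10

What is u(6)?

Write u(x) = ax + b; the 2 given values yield a linear system in the 2 coefficients.
Solving, u(x) = -2x - 2.
Then u(6) = -14.

-14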